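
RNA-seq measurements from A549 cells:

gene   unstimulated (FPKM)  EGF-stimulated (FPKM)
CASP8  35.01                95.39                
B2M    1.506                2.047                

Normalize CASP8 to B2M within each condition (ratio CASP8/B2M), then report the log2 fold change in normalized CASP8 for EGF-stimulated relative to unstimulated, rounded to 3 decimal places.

1.003

CASP8/B2M (unstimulated) = 35.01 / 1.506 = 23.247
CASP8/B2M (EGF-stimulated) = 95.39 / 2.047 = 46.6
Fold change = 46.6 / 23.247 = 2.0046
log2(2.0046) = 1.0033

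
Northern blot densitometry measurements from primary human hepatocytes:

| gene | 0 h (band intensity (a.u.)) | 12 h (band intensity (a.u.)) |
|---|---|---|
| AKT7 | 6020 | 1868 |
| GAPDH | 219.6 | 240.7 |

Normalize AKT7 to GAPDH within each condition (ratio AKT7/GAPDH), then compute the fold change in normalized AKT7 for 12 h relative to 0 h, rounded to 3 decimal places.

0.283

AKT7/GAPDH (0 h) = 6020 / 219.6 = 27.413
AKT7/GAPDH (12 h) = 1868 / 240.7 = 7.7607
Fold change = 7.7607 / 27.413 = 0.2831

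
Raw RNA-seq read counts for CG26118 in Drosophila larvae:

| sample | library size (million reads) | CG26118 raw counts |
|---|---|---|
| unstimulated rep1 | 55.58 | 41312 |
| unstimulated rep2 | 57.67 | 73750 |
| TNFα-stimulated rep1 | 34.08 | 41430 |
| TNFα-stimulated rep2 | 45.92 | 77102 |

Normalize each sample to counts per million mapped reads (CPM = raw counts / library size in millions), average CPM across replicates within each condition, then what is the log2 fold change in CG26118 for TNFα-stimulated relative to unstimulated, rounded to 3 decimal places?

CPM(unstimulated rep1) = 41312 / 55.58 = 743.2890
CPM(unstimulated rep2) = 73750 / 57.67 = 1278.8278
CPM(TNFα-stimulated rep1) = 41430 / 34.08 = 1215.6690
CPM(TNFα-stimulated rep2) = 77102 / 45.92 = 1679.0505
mean CPM(unstimulated) = 1011.0584; mean CPM(TNFα-stimulated) = 1447.3598
Fold change = 1447.3598 / 1011.0584 = 1.43153
log2(1.43153) = 0.5176

0.518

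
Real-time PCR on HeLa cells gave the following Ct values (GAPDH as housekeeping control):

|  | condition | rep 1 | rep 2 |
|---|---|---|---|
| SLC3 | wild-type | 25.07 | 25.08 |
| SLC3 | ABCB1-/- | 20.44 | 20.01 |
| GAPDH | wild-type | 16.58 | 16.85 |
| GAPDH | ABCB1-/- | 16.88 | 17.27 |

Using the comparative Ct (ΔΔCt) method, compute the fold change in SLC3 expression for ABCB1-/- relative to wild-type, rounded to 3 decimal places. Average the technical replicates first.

Mean Ct: SLC3 wild-type 25.075; SLC3 ABCB1-/- 20.225; GAPDH wild-type 16.715; GAPDH ABCB1-/- 17.075
ΔCt(wild-type) = 25.075 − 16.715 = 8.360
ΔCt(ABCB1-/-) = 20.225 − 17.075 = 3.150
ΔΔCt = 3.150 − 8.360 = -5.210
Fold change = 2^(−(-5.210)) = 2^5.210 = 37.0140

37.014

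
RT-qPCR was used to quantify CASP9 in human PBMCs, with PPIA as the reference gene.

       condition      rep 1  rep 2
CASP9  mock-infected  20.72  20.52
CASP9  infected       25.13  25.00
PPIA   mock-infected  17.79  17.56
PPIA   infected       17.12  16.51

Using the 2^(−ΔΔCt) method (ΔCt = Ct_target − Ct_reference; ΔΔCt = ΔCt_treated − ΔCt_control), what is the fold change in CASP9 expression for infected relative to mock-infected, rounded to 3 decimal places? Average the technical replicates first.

0.025

Mean Ct: CASP9 mock-infected 20.620; CASP9 infected 25.065; PPIA mock-infected 17.675; PPIA infected 16.815
ΔCt(mock-infected) = 20.620 − 17.675 = 2.945
ΔCt(infected) = 25.065 − 16.815 = 8.250
ΔΔCt = 8.250 − 2.945 = 5.305
Fold change = 2^(−5.305) = 0.0253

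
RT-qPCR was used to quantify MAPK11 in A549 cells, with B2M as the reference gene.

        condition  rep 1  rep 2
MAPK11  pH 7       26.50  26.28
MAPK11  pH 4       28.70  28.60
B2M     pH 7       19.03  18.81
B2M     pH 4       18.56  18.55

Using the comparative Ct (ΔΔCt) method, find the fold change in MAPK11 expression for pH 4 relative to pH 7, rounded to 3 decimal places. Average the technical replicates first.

0.162

Mean Ct: MAPK11 pH 7 26.390; MAPK11 pH 4 28.650; B2M pH 7 18.920; B2M pH 4 18.555
ΔCt(pH 7) = 26.390 − 18.920 = 7.470
ΔCt(pH 4) = 28.650 − 18.555 = 10.095
ΔΔCt = 10.095 − 7.470 = 2.625
Fold change = 2^(−2.625) = 0.1621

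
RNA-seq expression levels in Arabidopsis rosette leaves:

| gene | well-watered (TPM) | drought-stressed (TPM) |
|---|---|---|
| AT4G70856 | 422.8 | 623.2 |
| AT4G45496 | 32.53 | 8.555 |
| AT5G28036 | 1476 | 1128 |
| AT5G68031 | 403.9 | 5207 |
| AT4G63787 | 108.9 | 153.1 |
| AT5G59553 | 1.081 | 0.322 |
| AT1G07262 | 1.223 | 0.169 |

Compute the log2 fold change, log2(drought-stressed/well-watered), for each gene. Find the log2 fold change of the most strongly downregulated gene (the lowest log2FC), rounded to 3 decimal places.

log2(623.2/422.8) = 0.560  (AT4G70856)
log2(8.555/32.53) = -1.927  (AT4G45496)
log2(1128/1476) = -0.388  (AT5G28036)
log2(5207/403.9) = 3.688  (AT5G68031)
log2(153.1/108.9) = 0.491  (AT4G63787)
log2(0.322/1.081) = -1.747  (AT5G59553)
log2(0.169/1.223) = -2.855  (AT1G07262)
AT1G07262 is most strongly downregulated.

-2.855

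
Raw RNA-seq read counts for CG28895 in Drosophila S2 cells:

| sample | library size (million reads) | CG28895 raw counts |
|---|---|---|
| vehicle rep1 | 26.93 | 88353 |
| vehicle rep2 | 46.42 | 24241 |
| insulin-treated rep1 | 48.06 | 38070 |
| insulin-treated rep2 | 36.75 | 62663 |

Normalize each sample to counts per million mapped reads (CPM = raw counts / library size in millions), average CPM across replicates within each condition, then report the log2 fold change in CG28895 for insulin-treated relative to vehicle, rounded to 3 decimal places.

CPM(vehicle rep1) = 88353 / 26.93 = 3280.8392
CPM(vehicle rep2) = 24241 / 46.42 = 522.2103
CPM(insulin-treated rep1) = 38070 / 48.06 = 792.1348
CPM(insulin-treated rep2) = 62663 / 36.75 = 1705.1156
mean CPM(vehicle) = 1901.5247; mean CPM(insulin-treated) = 1248.6252
Fold change = 1248.6252 / 1901.5247 = 0.65664
log2(0.65664) = -0.6068

-0.607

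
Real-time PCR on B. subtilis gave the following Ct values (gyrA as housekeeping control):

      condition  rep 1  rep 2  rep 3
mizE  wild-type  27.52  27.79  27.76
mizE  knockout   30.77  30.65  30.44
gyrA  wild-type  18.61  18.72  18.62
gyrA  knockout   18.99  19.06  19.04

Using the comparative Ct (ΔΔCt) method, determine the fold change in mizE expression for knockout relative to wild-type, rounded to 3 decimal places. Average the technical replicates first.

0.171

Mean Ct: mizE wild-type 27.690; mizE knockout 30.620; gyrA wild-type 18.650; gyrA knockout 19.030
ΔCt(wild-type) = 27.690 − 18.650 = 9.040
ΔCt(knockout) = 30.620 − 19.030 = 11.590
ΔΔCt = 11.590 − 9.040 = 2.550
Fold change = 2^(−2.550) = 0.1708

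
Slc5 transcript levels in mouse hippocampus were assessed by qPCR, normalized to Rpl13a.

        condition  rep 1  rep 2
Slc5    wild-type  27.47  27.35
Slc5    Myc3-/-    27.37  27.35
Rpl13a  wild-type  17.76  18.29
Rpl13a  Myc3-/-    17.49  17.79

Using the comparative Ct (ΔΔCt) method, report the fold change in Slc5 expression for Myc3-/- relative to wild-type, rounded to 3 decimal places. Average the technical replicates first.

0.793

Mean Ct: Slc5 wild-type 27.410; Slc5 Myc3-/- 27.360; Rpl13a wild-type 18.025; Rpl13a Myc3-/- 17.640
ΔCt(wild-type) = 27.410 − 18.025 = 9.385
ΔCt(Myc3-/-) = 27.360 − 17.640 = 9.720
ΔΔCt = 9.720 − 9.385 = 0.335
Fold change = 2^(−0.335) = 0.7928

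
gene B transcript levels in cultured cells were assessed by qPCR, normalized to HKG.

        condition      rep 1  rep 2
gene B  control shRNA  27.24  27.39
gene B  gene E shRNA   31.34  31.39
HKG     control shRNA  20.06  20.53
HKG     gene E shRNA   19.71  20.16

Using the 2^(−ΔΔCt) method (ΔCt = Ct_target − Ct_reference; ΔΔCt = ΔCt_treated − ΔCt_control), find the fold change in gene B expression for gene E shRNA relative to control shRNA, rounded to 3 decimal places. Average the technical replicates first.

Mean Ct: gene B control shRNA 27.315; gene B gene E shRNA 31.365; HKG control shRNA 20.295; HKG gene E shRNA 19.935
ΔCt(control shRNA) = 27.315 − 20.295 = 7.020
ΔCt(gene E shRNA) = 31.365 − 19.935 = 11.430
ΔΔCt = 11.430 − 7.020 = 4.410
Fold change = 2^(−4.410) = 0.0470

0.047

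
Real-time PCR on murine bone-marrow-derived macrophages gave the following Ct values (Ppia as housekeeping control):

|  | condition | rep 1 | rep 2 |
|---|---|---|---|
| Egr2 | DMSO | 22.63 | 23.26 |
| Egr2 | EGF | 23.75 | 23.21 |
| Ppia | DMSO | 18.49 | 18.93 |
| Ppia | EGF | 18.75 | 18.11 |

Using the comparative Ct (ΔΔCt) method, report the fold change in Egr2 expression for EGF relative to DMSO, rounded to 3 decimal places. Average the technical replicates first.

Mean Ct: Egr2 DMSO 22.945; Egr2 EGF 23.480; Ppia DMSO 18.710; Ppia EGF 18.430
ΔCt(DMSO) = 22.945 − 18.710 = 4.235
ΔCt(EGF) = 23.480 − 18.430 = 5.050
ΔΔCt = 5.050 − 4.235 = 0.815
Fold change = 2^(−0.815) = 0.5684

0.568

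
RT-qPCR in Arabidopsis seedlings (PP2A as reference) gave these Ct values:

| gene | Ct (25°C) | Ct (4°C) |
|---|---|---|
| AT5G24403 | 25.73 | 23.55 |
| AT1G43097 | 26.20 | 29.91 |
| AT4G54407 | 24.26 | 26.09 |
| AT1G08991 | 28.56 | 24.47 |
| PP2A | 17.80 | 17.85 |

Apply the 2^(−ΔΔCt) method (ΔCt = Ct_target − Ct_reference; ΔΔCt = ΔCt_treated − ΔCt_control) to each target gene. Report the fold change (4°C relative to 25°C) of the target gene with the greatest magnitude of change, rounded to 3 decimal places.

17.630

AT5G24403: ΔΔCt = (23.55−17.85) − (25.73−17.80) = 5.70 − 7.93 = -2.23; fold change = 2^2.23 = 4.691
AT1G43097: ΔΔCt = (29.91−17.85) − (26.20−17.80) = 12.06 − 8.40 = 3.66; fold change = 2^-3.66 = 0.079
AT4G54407: ΔΔCt = (26.09−17.85) − (24.26−17.80) = 8.24 − 6.46 = 1.78; fold change = 2^-1.78 = 0.291
AT1G08991: ΔΔCt = (24.47−17.85) − (28.56−17.80) = 6.62 − 10.76 = -4.14; fold change = 2^4.14 = 17.630
AT1G08991 has the largest |ΔΔCt| = 4.14.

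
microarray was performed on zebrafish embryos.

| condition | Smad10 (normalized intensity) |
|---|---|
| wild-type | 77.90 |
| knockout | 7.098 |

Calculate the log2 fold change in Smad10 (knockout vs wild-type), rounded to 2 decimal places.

Fold change = 7.098 / 77.90 = 0.0911
log2(0.0911) = -3.456

-3.46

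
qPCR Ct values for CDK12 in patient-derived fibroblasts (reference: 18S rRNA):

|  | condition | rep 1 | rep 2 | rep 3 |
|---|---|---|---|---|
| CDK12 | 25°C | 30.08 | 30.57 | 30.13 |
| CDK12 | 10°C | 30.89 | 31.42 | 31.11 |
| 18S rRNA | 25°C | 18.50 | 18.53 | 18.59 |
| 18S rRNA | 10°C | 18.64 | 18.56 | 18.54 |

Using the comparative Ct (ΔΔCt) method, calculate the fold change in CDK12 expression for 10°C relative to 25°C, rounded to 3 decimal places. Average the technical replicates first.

0.559

Mean Ct: CDK12 25°C 30.260; CDK12 10°C 31.140; 18S rRNA 25°C 18.540; 18S rRNA 10°C 18.580
ΔCt(25°C) = 30.260 − 18.540 = 11.720
ΔCt(10°C) = 31.140 − 18.580 = 12.560
ΔΔCt = 12.560 − 11.720 = 0.840
Fold change = 2^(−0.840) = 0.5586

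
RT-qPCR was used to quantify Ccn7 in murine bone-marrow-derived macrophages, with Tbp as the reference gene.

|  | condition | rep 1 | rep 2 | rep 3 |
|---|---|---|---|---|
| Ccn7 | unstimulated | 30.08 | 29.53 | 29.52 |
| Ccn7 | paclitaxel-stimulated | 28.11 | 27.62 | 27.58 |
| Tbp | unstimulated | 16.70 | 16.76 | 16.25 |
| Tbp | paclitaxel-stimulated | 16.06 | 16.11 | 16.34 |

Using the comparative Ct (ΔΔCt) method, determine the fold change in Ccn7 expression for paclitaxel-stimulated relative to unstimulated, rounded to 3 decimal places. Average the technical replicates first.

Mean Ct: Ccn7 unstimulated 29.710; Ccn7 paclitaxel-stimulated 27.770; Tbp unstimulated 16.570; Tbp paclitaxel-stimulated 16.170
ΔCt(unstimulated) = 29.710 − 16.570 = 13.140
ΔCt(paclitaxel-stimulated) = 27.770 − 16.170 = 11.600
ΔΔCt = 11.600 − 13.140 = -1.540
Fold change = 2^(−(-1.540)) = 2^1.540 = 2.9079

2.908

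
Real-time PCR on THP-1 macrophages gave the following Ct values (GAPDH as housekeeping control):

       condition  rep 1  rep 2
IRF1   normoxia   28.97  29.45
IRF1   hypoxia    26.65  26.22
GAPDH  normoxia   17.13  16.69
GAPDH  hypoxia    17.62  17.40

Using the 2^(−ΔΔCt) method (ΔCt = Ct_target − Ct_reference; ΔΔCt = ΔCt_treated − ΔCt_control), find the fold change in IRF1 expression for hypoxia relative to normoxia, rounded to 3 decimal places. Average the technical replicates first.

10.375

Mean Ct: IRF1 normoxia 29.210; IRF1 hypoxia 26.435; GAPDH normoxia 16.910; GAPDH hypoxia 17.510
ΔCt(normoxia) = 29.210 − 16.910 = 12.300
ΔCt(hypoxia) = 26.435 − 17.510 = 8.925
ΔΔCt = 8.925 − 12.300 = -3.375
Fold change = 2^(−(-3.375)) = 2^3.375 = 10.3747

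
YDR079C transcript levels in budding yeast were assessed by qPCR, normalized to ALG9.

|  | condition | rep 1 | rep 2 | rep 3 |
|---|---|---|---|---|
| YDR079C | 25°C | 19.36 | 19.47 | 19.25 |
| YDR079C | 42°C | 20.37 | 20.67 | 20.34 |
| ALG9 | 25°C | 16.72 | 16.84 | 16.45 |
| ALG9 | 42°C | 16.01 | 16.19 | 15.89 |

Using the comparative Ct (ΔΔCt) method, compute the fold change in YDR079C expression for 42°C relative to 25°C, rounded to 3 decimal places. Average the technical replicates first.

Mean Ct: YDR079C 25°C 19.360; YDR079C 42°C 20.460; ALG9 25°C 16.670; ALG9 42°C 16.030
ΔCt(25°C) = 19.360 − 16.670 = 2.690
ΔCt(42°C) = 20.460 − 16.030 = 4.430
ΔΔCt = 4.430 − 2.690 = 1.740
Fold change = 2^(−1.740) = 0.2994

0.299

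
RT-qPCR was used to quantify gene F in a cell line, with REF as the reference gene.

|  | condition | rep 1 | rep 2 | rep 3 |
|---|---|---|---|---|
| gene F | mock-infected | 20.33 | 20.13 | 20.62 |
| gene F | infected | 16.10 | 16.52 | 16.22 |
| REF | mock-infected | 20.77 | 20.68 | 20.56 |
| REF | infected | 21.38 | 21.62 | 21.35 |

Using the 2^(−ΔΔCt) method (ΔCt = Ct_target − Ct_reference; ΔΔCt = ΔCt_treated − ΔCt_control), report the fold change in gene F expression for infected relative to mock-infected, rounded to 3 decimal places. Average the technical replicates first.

Mean Ct: gene F mock-infected 20.360; gene F infected 16.280; REF mock-infected 20.670; REF infected 21.450
ΔCt(mock-infected) = 20.360 − 20.670 = -0.310
ΔCt(infected) = 16.280 − 21.450 = -5.170
ΔΔCt = -5.170 − (-0.310) = -4.860
Fold change = 2^(−(-4.860)) = 2^4.860 = 29.0406

29.041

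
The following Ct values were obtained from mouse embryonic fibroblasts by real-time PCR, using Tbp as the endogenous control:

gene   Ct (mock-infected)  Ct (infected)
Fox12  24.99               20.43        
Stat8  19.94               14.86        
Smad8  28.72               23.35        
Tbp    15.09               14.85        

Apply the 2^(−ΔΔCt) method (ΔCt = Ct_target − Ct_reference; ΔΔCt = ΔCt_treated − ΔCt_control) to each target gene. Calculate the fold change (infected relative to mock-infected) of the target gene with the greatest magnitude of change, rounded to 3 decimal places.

35.017

Fox12: ΔΔCt = (20.43−14.85) − (24.99−15.09) = 5.58 − 9.90 = -4.32; fold change = 2^4.32 = 19.973
Stat8: ΔΔCt = (14.86−14.85) − (19.94−15.09) = 0.01 − 4.85 = -4.84; fold change = 2^4.84 = 28.641
Smad8: ΔΔCt = (23.35−14.85) − (28.72−15.09) = 8.50 − 13.63 = -5.13; fold change = 2^5.13 = 35.017
Smad8 has the largest |ΔΔCt| = 5.13.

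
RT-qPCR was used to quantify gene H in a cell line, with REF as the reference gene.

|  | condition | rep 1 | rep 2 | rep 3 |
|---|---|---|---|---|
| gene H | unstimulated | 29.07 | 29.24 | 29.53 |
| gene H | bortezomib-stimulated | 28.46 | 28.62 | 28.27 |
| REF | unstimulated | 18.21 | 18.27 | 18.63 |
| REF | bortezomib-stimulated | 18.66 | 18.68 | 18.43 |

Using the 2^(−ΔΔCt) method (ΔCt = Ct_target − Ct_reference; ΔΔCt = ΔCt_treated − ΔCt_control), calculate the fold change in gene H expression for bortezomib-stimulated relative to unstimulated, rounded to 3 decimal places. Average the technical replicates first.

2.071

Mean Ct: gene H unstimulated 29.280; gene H bortezomib-stimulated 28.450; REF unstimulated 18.370; REF bortezomib-stimulated 18.590
ΔCt(unstimulated) = 29.280 − 18.370 = 10.910
ΔCt(bortezomib-stimulated) = 28.450 − 18.590 = 9.860
ΔΔCt = 9.860 − 10.910 = -1.050
Fold change = 2^(−(-1.050)) = 2^1.050 = 2.0705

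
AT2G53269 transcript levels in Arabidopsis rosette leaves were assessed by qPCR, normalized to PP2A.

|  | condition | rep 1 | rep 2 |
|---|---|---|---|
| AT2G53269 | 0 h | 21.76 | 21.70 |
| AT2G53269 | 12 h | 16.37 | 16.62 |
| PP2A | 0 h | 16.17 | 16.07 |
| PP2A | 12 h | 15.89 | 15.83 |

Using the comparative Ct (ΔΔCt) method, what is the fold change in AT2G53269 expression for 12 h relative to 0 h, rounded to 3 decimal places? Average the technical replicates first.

Mean Ct: AT2G53269 0 h 21.730; AT2G53269 12 h 16.495; PP2A 0 h 16.120; PP2A 12 h 15.860
ΔCt(0 h) = 21.730 − 16.120 = 5.610
ΔCt(12 h) = 16.495 − 15.860 = 0.635
ΔΔCt = 0.635 − 5.610 = -4.975
Fold change = 2^(−(-4.975)) = 2^4.975 = 31.4503

31.450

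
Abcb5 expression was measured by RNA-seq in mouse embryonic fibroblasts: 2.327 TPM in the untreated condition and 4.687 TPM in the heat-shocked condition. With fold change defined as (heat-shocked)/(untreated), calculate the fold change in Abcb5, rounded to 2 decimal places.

Fold change = 4.687 / 2.327 = 2.014
Abcb5 is upregulated.

2.01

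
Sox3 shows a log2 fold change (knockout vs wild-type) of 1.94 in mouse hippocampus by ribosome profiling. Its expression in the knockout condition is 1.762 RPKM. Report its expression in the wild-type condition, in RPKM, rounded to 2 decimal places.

Fold change = 2^(1.94) = 3.8371
wild-type expression = 1.762 / 3.8371 = 0.46

0.46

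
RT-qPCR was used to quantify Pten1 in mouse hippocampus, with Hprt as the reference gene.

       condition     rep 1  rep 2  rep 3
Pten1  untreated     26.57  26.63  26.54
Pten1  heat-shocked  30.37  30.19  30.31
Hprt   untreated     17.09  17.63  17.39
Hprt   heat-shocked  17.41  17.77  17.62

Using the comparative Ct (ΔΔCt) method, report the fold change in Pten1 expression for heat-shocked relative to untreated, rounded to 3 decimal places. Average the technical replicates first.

Mean Ct: Pten1 untreated 26.580; Pten1 heat-shocked 30.290; Hprt untreated 17.370; Hprt heat-shocked 17.600
ΔCt(untreated) = 26.580 − 17.370 = 9.210
ΔCt(heat-shocked) = 30.290 − 17.600 = 12.690
ΔΔCt = 12.690 − 9.210 = 3.480
Fold change = 2^(−3.480) = 0.0896

0.090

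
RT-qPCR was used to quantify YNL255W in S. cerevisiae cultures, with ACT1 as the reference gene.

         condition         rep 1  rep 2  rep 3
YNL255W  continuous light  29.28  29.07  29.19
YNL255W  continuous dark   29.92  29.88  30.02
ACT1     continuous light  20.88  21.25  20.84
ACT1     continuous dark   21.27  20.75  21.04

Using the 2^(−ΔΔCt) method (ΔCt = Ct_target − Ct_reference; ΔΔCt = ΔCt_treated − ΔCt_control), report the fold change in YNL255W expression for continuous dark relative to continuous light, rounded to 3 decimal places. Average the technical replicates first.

Mean Ct: YNL255W continuous light 29.180; YNL255W continuous dark 29.940; ACT1 continuous light 20.990; ACT1 continuous dark 21.020
ΔCt(continuous light) = 29.180 − 20.990 = 8.190
ΔCt(continuous dark) = 29.940 − 21.020 = 8.920
ΔΔCt = 8.920 − 8.190 = 0.730
Fold change = 2^(−0.730) = 0.6029

0.603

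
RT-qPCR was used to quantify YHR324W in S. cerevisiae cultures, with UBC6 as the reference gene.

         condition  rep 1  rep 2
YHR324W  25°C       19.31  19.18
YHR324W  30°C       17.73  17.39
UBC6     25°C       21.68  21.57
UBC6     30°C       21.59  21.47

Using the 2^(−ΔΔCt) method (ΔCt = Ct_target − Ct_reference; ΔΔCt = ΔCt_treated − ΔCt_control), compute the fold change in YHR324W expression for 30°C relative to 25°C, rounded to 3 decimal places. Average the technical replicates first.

3.010

Mean Ct: YHR324W 25°C 19.245; YHR324W 30°C 17.560; UBC6 25°C 21.625; UBC6 30°C 21.530
ΔCt(25°C) = 19.245 − 21.625 = -2.380
ΔCt(30°C) = 17.560 − 21.530 = -3.970
ΔΔCt = -3.970 − (-2.380) = -1.590
Fold change = 2^(−(-1.590)) = 2^1.590 = 3.0105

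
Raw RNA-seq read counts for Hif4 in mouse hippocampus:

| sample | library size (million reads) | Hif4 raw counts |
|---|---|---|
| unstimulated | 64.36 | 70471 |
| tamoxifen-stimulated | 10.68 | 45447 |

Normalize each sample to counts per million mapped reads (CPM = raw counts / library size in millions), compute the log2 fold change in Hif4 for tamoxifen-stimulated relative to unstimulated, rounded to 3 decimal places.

CPM(unstimulated) = 70471 / 64.36 = 1094.9503
CPM(tamoxifen-stimulated) = 45447 / 10.68 = 4255.3371
Fold change = 4255.3371 / 1094.9503 = 3.88633
log2(3.88633) = 1.9584

1.958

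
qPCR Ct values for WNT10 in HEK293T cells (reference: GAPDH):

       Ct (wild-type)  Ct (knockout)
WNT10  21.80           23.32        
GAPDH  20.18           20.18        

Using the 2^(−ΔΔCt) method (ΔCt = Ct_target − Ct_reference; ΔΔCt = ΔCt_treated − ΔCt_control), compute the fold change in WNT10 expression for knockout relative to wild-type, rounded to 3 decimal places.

0.349

ΔCt(wild-type) = 21.800 − 20.180 = 1.620
ΔCt(knockout) = 23.320 − 20.180 = 3.140
ΔΔCt = 3.140 − 1.620 = 1.520
Fold change = 2^(−1.520) = 0.3487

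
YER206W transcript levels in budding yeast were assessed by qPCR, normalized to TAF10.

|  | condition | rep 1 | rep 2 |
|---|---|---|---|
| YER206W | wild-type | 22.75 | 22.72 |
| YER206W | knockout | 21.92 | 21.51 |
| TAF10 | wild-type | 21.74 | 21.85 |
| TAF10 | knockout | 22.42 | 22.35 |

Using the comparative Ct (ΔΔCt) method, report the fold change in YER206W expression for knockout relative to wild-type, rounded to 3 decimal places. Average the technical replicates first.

3.053

Mean Ct: YER206W wild-type 22.735; YER206W knockout 21.715; TAF10 wild-type 21.795; TAF10 knockout 22.385
ΔCt(wild-type) = 22.735 − 21.795 = 0.940
ΔCt(knockout) = 21.715 − 22.385 = -0.670
ΔΔCt = -0.670 − 0.940 = -1.610
Fold change = 2^(−(-1.610)) = 2^1.610 = 3.0525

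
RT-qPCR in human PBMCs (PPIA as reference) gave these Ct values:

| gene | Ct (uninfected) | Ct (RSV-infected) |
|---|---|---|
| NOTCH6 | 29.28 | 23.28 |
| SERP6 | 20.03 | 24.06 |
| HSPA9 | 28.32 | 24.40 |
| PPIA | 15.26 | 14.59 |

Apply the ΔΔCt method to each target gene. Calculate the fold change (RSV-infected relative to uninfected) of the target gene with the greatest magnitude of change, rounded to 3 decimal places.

40.224

NOTCH6: ΔΔCt = (23.28−14.59) − (29.28−15.26) = 8.69 − 14.02 = -5.33; fold change = 2^5.33 = 40.224
SERP6: ΔΔCt = (24.06−14.59) − (20.03−15.26) = 9.47 − 4.77 = 4.70; fold change = 2^-4.70 = 0.038
HSPA9: ΔΔCt = (24.40−14.59) − (28.32−15.26) = 9.81 − 13.06 = -3.25; fold change = 2^3.25 = 9.514
NOTCH6 has the largest |ΔΔCt| = 5.33.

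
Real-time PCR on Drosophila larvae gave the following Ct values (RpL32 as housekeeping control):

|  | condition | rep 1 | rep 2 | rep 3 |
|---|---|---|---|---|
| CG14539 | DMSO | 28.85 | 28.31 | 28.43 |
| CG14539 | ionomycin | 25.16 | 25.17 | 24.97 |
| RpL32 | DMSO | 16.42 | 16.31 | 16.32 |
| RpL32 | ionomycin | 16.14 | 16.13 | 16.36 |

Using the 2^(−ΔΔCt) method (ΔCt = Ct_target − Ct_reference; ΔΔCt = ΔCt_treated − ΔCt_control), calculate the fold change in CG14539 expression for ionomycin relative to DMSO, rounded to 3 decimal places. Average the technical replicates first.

9.781

Mean Ct: CG14539 DMSO 28.530; CG14539 ionomycin 25.100; RpL32 DMSO 16.350; RpL32 ionomycin 16.210
ΔCt(DMSO) = 28.530 − 16.350 = 12.180
ΔCt(ionomycin) = 25.100 − 16.210 = 8.890
ΔΔCt = 8.890 − 12.180 = -3.290
Fold change = 2^(−(-3.290)) = 2^3.290 = 9.7811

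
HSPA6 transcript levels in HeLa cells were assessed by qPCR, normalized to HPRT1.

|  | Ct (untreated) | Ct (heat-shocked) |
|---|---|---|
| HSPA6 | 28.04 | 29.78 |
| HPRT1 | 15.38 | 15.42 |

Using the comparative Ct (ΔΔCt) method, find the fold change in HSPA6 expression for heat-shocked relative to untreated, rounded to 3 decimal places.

0.308

ΔCt(untreated) = 28.040 − 15.380 = 12.660
ΔCt(heat-shocked) = 29.780 − 15.420 = 14.360
ΔΔCt = 14.360 − 12.660 = 1.700
Fold change = 2^(−1.700) = 0.3078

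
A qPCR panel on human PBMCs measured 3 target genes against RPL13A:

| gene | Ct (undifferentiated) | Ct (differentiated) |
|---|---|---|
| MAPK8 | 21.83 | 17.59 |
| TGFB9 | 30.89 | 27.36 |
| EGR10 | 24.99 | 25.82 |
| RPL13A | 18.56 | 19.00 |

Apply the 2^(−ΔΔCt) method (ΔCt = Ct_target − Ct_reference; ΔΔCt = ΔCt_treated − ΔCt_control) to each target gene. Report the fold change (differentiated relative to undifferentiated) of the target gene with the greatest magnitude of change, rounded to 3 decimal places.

25.634

MAPK8: ΔΔCt = (17.59−19.00) − (21.83−18.56) = -1.41 − 3.27 = -4.68; fold change = 2^4.68 = 25.634
TGFB9: ΔΔCt = (27.36−19.00) − (30.89−18.56) = 8.36 − 12.33 = -3.97; fold change = 2^3.97 = 15.671
EGR10: ΔΔCt = (25.82−19.00) − (24.99−18.56) = 6.82 − 6.43 = 0.39; fold change = 2^-0.39 = 0.763
MAPK8 has the largest |ΔΔCt| = 4.68.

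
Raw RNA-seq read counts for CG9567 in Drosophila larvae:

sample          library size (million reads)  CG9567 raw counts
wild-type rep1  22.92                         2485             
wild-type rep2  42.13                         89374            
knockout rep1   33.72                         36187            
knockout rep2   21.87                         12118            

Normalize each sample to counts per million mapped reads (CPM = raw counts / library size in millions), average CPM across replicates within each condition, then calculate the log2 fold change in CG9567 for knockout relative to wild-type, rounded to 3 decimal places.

CPM(wild-type rep1) = 2485 / 22.92 = 108.4206
CPM(wild-type rep2) = 89374 / 42.13 = 2121.3862
CPM(knockout rep1) = 36187 / 33.72 = 1073.1613
CPM(knockout rep2) = 12118 / 21.87 = 554.0924
mean CPM(wild-type) = 1114.9034; mean CPM(knockout) = 813.6268
Fold change = 813.6268 / 1114.9034 = 0.72977
log2(0.72977) = -0.4545

-0.454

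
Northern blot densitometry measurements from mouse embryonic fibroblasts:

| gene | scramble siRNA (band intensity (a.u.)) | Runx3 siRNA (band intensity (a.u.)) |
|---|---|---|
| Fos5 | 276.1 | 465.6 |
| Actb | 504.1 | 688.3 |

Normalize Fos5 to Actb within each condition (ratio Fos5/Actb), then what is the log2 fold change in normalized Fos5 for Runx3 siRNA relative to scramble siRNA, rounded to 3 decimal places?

Fos5/Actb (scramble siRNA) = 276.1 / 504.1 = 0.54771
Fos5/Actb (Runx3 siRNA) = 465.6 / 688.3 = 0.67645
Fold change = 0.67645 / 0.54771 = 1.2351
log2(1.2351) = 0.3046

0.305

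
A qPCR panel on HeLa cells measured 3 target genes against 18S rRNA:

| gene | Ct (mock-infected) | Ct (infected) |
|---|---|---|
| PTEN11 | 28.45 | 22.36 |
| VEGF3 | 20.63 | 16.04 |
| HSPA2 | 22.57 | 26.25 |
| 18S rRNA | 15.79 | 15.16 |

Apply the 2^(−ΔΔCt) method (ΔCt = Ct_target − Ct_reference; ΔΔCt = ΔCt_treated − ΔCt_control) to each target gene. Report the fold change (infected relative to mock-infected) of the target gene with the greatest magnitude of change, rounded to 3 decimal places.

44.017

PTEN11: ΔΔCt = (22.36−15.16) − (28.45−15.79) = 7.20 − 12.66 = -5.46; fold change = 2^5.46 = 44.017
VEGF3: ΔΔCt = (16.04−15.16) − (20.63−15.79) = 0.88 − 4.84 = -3.96; fold change = 2^3.96 = 15.562
HSPA2: ΔΔCt = (26.25−15.16) − (22.57−15.79) = 11.09 − 6.78 = 4.31; fold change = 2^-4.31 = 0.050
PTEN11 has the largest |ΔΔCt| = 5.46.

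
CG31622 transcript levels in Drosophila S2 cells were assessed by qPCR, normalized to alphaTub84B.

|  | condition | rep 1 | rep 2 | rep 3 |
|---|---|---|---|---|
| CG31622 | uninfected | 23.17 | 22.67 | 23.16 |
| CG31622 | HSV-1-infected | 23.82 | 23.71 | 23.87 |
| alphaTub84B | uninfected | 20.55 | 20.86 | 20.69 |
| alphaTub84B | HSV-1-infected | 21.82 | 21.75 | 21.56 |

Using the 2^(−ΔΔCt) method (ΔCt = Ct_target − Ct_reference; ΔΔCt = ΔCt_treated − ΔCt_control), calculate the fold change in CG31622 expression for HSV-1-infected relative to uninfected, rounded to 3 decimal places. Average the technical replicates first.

1.157

Mean Ct: CG31622 uninfected 23.000; CG31622 HSV-1-infected 23.800; alphaTub84B uninfected 20.700; alphaTub84B HSV-1-infected 21.710
ΔCt(uninfected) = 23.000 − 20.700 = 2.300
ΔCt(HSV-1-infected) = 23.800 − 21.710 = 2.090
ΔΔCt = 2.090 − 2.300 = -0.210
Fold change = 2^(−(-0.210)) = 2^0.210 = 1.1567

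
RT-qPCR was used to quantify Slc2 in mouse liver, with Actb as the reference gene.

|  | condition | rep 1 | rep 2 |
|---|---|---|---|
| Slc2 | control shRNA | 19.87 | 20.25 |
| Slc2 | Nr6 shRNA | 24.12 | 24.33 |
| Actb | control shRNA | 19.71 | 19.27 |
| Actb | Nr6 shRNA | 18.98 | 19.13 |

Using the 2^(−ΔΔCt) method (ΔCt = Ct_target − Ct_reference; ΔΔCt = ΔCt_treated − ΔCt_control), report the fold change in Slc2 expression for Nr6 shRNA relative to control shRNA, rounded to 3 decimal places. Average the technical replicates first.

0.041

Mean Ct: Slc2 control shRNA 20.060; Slc2 Nr6 shRNA 24.225; Actb control shRNA 19.490; Actb Nr6 shRNA 19.055
ΔCt(control shRNA) = 20.060 − 19.490 = 0.570
ΔCt(Nr6 shRNA) = 24.225 − 19.055 = 5.170
ΔΔCt = 5.170 − 0.570 = 4.600
Fold change = 2^(−4.600) = 0.0412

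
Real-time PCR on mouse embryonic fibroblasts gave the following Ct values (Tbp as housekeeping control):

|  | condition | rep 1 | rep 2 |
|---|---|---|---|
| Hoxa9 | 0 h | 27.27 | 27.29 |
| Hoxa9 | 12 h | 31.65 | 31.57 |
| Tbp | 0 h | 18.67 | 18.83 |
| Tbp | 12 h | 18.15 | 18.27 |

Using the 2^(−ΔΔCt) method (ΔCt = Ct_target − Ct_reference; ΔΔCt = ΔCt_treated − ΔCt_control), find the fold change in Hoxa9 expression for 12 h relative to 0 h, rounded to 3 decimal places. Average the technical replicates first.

Mean Ct: Hoxa9 0 h 27.280; Hoxa9 12 h 31.610; Tbp 0 h 18.750; Tbp 12 h 18.210
ΔCt(0 h) = 27.280 − 18.750 = 8.530
ΔCt(12 h) = 31.610 − 18.210 = 13.400
ΔΔCt = 13.400 − 8.530 = 4.870
Fold change = 2^(−4.870) = 0.0342

0.034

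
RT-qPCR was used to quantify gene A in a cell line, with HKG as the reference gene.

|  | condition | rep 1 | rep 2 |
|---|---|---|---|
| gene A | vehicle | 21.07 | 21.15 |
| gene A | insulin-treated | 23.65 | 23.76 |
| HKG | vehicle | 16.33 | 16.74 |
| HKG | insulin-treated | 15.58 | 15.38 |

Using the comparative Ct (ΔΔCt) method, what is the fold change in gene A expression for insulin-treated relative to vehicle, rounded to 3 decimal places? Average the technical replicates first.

0.080

Mean Ct: gene A vehicle 21.110; gene A insulin-treated 23.705; HKG vehicle 16.535; HKG insulin-treated 15.480
ΔCt(vehicle) = 21.110 − 16.535 = 4.575
ΔCt(insulin-treated) = 23.705 − 15.480 = 8.225
ΔΔCt = 8.225 − 4.575 = 3.650
Fold change = 2^(−3.650) = 0.0797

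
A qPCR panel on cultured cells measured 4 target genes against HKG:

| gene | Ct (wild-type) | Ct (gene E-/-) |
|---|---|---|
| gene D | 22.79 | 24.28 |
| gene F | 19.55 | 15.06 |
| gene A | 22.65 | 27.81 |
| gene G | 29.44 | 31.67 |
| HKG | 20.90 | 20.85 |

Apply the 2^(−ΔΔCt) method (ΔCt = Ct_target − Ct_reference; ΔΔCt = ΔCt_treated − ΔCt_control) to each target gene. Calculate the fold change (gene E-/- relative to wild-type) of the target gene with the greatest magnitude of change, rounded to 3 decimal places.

0.027

gene D: ΔΔCt = (24.28−20.85) − (22.79−20.90) = 3.43 − 1.89 = 1.54; fold change = 2^-1.54 = 0.344
gene F: ΔΔCt = (15.06−20.85) − (19.55−20.90) = -5.79 − (-1.35) = -4.44; fold change = 2^4.44 = 21.706
gene A: ΔΔCt = (27.81−20.85) − (22.65−20.90) = 6.96 − 1.75 = 5.21; fold change = 2^-5.21 = 0.027
gene G: ΔΔCt = (31.67−20.85) − (29.44−20.90) = 10.82 − 8.54 = 2.28; fold change = 2^-2.28 = 0.206
gene A has the largest |ΔΔCt| = 5.21.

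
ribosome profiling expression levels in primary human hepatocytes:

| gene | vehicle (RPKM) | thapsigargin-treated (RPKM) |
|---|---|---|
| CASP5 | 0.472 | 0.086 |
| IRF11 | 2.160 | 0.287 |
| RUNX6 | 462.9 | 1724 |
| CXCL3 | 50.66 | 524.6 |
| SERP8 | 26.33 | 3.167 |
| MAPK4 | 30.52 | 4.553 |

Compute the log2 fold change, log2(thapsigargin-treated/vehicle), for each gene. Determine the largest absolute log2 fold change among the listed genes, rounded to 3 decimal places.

log2(0.086/0.472) = -2.456  (CASP5)
log2(0.287/2.160) = -2.912  (IRF11)
log2(1724/462.9) = 1.897  (RUNX6)
log2(524.6/50.66) = 3.372  (CXCL3)
log2(3.167/26.33) = -3.056  (SERP8)
log2(4.553/30.52) = -2.745  (MAPK4)
The largest magnitude belongs to CXCL3.

3.372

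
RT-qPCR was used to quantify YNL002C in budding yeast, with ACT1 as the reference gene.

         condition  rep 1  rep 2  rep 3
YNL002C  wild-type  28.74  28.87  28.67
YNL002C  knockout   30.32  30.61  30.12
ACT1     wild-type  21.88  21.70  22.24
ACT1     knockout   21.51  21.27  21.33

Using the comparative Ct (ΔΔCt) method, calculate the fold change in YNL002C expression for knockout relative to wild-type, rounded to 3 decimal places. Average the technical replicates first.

0.224

Mean Ct: YNL002C wild-type 28.760; YNL002C knockout 30.350; ACT1 wild-type 21.940; ACT1 knockout 21.370
ΔCt(wild-type) = 28.760 − 21.940 = 6.820
ΔCt(knockout) = 30.350 − 21.370 = 8.980
ΔΔCt = 8.980 − 6.820 = 2.160
Fold change = 2^(−2.160) = 0.2238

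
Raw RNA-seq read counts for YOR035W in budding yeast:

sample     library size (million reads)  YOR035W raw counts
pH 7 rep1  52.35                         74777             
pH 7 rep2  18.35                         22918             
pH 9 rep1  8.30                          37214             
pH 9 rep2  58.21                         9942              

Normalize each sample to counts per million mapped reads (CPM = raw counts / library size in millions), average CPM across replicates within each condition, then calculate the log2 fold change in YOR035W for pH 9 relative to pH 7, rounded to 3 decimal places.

0.798

CPM(pH 7 rep1) = 74777 / 52.35 = 1428.4050
CPM(pH 7 rep2) = 22918 / 18.35 = 1248.9373
CPM(pH 9 rep1) = 37214 / 8.30 = 4483.6145
CPM(pH 9 rep2) = 9942 / 58.21 = 170.7954
mean CPM(pH 7) = 1338.6711; mean CPM(pH 9) = 2327.2049
Fold change = 2327.2049 / 1338.6711 = 1.73844
log2(1.73844) = 0.7978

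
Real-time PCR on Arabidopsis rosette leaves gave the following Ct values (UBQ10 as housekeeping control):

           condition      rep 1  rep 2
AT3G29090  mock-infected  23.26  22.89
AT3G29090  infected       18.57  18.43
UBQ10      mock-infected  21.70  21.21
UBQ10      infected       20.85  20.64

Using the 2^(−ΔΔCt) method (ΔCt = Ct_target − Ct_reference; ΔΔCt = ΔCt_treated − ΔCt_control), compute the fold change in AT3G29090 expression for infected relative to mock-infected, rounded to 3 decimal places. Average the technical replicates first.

14.571

Mean Ct: AT3G29090 mock-infected 23.075; AT3G29090 infected 18.500; UBQ10 mock-infected 21.455; UBQ10 infected 20.745
ΔCt(mock-infected) = 23.075 − 21.455 = 1.620
ΔCt(infected) = 18.500 − 20.745 = -2.245
ΔΔCt = -2.245 − 1.620 = -3.865
Fold change = 2^(−(-3.865)) = 2^3.865 = 14.5707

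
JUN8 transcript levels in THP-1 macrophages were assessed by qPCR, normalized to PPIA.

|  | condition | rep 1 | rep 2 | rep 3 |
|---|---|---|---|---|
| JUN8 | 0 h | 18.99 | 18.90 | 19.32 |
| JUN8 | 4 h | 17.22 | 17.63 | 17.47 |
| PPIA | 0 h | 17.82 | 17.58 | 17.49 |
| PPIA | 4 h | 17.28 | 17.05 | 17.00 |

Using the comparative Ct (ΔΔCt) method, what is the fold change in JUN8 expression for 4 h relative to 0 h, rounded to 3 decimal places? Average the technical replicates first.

2.158

Mean Ct: JUN8 0 h 19.070; JUN8 4 h 17.440; PPIA 0 h 17.630; PPIA 4 h 17.110
ΔCt(0 h) = 19.070 − 17.630 = 1.440
ΔCt(4 h) = 17.440 − 17.110 = 0.330
ΔΔCt = 0.330 − 1.440 = -1.110
Fold change = 2^(−(-1.110)) = 2^1.110 = 2.1585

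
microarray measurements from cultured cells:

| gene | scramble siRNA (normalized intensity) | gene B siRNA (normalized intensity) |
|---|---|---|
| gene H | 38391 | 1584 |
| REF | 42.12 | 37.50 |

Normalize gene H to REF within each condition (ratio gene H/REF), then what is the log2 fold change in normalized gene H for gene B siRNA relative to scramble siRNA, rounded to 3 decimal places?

-4.432

gene H/REF (scramble siRNA) = 38391 / 42.12 = 911.47
gene H/REF (gene B siRNA) = 1584 / 37.50 = 42.24
Fold change = 42.24 / 911.47 = 0.0463
log2(0.0463) = -4.4315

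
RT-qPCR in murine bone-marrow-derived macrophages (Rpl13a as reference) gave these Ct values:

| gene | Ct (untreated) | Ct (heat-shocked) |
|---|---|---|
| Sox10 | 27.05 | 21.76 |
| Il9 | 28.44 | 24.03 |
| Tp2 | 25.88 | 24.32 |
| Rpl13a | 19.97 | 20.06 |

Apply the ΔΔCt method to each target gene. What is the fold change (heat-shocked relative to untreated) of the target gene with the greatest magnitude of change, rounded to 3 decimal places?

Sox10: ΔΔCt = (21.76−20.06) − (27.05−19.97) = 1.70 − 7.08 = -5.38; fold change = 2^5.38 = 41.643
Il9: ΔΔCt = (24.03−20.06) − (28.44−19.97) = 3.97 − 8.47 = -4.50; fold change = 2^4.50 = 22.627
Tp2: ΔΔCt = (24.32−20.06) − (25.88−19.97) = 4.26 − 5.91 = -1.65; fold change = 2^1.65 = 3.138
Sox10 has the largest |ΔΔCt| = 5.38.

41.643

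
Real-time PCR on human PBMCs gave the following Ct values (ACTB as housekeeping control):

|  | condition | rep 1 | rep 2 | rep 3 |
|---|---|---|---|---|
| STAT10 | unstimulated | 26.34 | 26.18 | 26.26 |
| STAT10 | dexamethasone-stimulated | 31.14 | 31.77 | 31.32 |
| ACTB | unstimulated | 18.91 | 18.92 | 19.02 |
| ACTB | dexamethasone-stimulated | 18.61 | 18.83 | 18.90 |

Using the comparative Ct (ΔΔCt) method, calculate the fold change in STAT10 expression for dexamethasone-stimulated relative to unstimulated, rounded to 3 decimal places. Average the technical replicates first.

0.025

Mean Ct: STAT10 unstimulated 26.260; STAT10 dexamethasone-stimulated 31.410; ACTB unstimulated 18.950; ACTB dexamethasone-stimulated 18.780
ΔCt(unstimulated) = 26.260 − 18.950 = 7.310
ΔCt(dexamethasone-stimulated) = 31.410 − 18.780 = 12.630
ΔΔCt = 12.630 − 7.310 = 5.320
Fold change = 2^(−5.320) = 0.0250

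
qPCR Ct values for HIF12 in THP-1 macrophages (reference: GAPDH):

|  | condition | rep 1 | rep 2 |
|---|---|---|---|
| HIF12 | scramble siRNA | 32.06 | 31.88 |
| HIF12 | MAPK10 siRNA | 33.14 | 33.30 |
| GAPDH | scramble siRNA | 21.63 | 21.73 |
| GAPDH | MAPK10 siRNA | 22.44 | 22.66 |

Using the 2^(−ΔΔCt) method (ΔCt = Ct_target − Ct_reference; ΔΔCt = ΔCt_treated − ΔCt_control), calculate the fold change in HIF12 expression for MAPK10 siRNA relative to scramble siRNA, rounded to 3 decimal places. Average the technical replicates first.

Mean Ct: HIF12 scramble siRNA 31.970; HIF12 MAPK10 siRNA 33.220; GAPDH scramble siRNA 21.680; GAPDH MAPK10 siRNA 22.550
ΔCt(scramble siRNA) = 31.970 − 21.680 = 10.290
ΔCt(MAPK10 siRNA) = 33.220 − 22.550 = 10.670
ΔΔCt = 10.670 − 10.290 = 0.380
Fold change = 2^(−0.380) = 0.7684

0.768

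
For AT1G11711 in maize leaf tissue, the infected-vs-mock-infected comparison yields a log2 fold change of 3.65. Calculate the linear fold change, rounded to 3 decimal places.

Fold change = 2^(3.65) = 12.5533

12.553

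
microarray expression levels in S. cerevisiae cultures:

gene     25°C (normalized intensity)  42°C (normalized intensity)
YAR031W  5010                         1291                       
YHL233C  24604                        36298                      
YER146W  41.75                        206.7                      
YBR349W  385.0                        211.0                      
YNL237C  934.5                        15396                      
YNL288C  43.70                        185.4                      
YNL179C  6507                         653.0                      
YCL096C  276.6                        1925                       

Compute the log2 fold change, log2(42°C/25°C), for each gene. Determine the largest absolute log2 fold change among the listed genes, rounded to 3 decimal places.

4.042

log2(1291/5010) = -1.956  (YAR031W)
log2(36298/24604) = 0.561  (YHL233C)
log2(206.7/41.75) = 2.308  (YER146W)
log2(211.0/385.0) = -0.868  (YBR349W)
log2(15396/934.5) = 4.042  (YNL237C)
log2(185.4/43.70) = 2.085  (YNL288C)
log2(653.0/6507) = -3.317  (YNL179C)
log2(1925/276.6) = 2.799  (YCL096C)
The largest magnitude belongs to YNL237C.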